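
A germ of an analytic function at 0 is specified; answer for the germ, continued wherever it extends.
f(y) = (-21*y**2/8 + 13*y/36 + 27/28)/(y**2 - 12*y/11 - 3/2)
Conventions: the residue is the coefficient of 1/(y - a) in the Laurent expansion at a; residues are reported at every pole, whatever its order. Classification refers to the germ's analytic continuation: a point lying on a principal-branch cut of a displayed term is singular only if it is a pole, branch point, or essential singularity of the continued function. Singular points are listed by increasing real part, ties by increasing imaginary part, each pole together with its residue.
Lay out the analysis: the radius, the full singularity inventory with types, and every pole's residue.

Radius of convergence at 0: -6/11 + (1/22)*sqrt(870).
At 6/11 - (1/22)*sqrt(870): a pole of order 1; residue -991/792 + (35275/643104)*sqrt(870).
At 6/11 + (1/22)*sqrt(870): a pole of order 1; residue -991/792 - (35275/643104)*sqrt(870).

Denominator factor (y**2 - 12*y/11 - 3/2): discriminant 870/121, real irrational roots 6/11 + (1/22)*sqrt(870) and 6/11 - (1/22)*sqrt(870); poles of order 1, moduli 6/11 + (1/22)*sqrt(870) and -6/11 + (1/22)*sqrt(870).
The radius of convergence is the smallest modulus among the singular points: -6/11 + (1/22)*sqrt(870).
The factor y**2 - 12*y/11 - 3/2 splits as (y - a)(y - a') with a = 6/11 - (1/22)*sqrt(870), a' = 6/11 + (1/22)*sqrt(870). At the order-1 pole a set g(y) = (y - a)*f(y) = [-21*y**2/8 + 13*y/36 + 27/28] / (y - a').
Simple pole: residue = g(a) at a = 6/11 - (1/22)*sqrt(870), which is -991/792 + (35275/643104)*sqrt(870).
The factor y**2 - 12*y/11 - 3/2 splits as (y - a)(y - a') with a = 6/11 + (1/22)*sqrt(870), a' = 6/11 - (1/22)*sqrt(870). At the order-1 pole a set g(y) = (y - a)*f(y) = [-21*y**2/8 + 13*y/36 + 27/28] / (y - a').
Simple pole: residue = g(a) at a = 6/11 + (1/22)*sqrt(870), which is -991/792 - (35275/643104)*sqrt(870).
List the singular points by increasing real part (a conjugate pair: the negative imaginary part first).


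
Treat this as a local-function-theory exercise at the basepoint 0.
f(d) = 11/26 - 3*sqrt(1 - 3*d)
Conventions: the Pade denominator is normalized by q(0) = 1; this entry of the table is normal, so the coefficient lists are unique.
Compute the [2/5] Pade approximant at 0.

Taylor coefficients needed (expand at 0): a_0 = -67/26, a_1 = 9/2, a_2 = 27/8, a_3 = 81/16, a_4 = 1215/128, a_5 = 5103/256, a_6 = 45927/1024, a_7 = 216513/2048.
Write the denominator as Q(d) = 1 + q1*d + q2*d^2 + q3*d^3 + q4*d^4 + q5*d^5. Requiring Q*f - P = O(d^8) with deg P <= 2 kills the coefficients of d^3..d^7 in Q*f:
  d^3: a_3 + q1*a_2 + q2*a_1 + q3*a_0 = 0, i.e. 81/16 + (27/8)*q1 + (9/2)*q2 + (-67/26)*q3 = 0.
  d^4: a_4 + q1*a_3 + q2*a_2 + q3*a_1 + q4*a_0 = 0, i.e. 1215/128 + (81/16)*q1 + (27/8)*q2 + (9/2)*q3 + (-67/26)*q4 = 0.
  d^5: a_5 + q1*a_4 + q2*a_3 + q3*a_2 + q4*a_1 + q5*a_0 = 0, i.e. 5103/256 + (1215/128)*q1 + (81/16)*q2 + (27/8)*q3 + (9/2)*q4 + (-67/26)*q5 = 0.
  d^6: a_6 + q1*a_5 + q2*a_4 + q3*a_3 + q4*a_2 + q5*a_1 = 0, i.e. 45927/1024 + (5103/256)*q1 + (1215/128)*q2 + (81/16)*q3 + (27/8)*q4 + (9/2)*q5 = 0.
  d^7: a_7 + q1*a_6 + q2*a_5 + q3*a_4 + q4*a_3 + q5*a_2 = 0, i.e. 216513/2048 + (45927/1024)*q1 + (5103/256)*q2 + (1215/128)*q3 + (81/16)*q4 + (27/8)*q5 = 0.
Solving this linear system: q1 = -195357222/61311397, q2 = 755493561/490491176, q3 = 118006551/245245588, q4 = 1104313743/3923929408, q5 = 1146916017/7847858816.
The numerator is Q*f truncated at degree 2: P0 = a_0 = -67/26; P1 = a_1 + q1*a_0 = 20262367323/1594096322; P2 = a_2 + q1*a_1 + q2*a_0 = -190431827685/12752770576.

The Pade approximant has numerator coefficients [-67/26, 20262367323/1594096322, -190431827685/12752770576]; denominator coefficients [1, -195357222/61311397, 755493561/490491176, 118006551/245245588, 1104313743/3923929408, 1146916017/7847858816].


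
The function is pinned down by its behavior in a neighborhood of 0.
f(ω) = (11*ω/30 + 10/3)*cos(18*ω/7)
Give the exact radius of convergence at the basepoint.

The factor cos(18*ω/7) is entire and contributes no finite singular point.
The polynomial part has no poles.
No finite singular points: the Taylor series at 0 converges everywhere.

The radius of convergence is infinite.


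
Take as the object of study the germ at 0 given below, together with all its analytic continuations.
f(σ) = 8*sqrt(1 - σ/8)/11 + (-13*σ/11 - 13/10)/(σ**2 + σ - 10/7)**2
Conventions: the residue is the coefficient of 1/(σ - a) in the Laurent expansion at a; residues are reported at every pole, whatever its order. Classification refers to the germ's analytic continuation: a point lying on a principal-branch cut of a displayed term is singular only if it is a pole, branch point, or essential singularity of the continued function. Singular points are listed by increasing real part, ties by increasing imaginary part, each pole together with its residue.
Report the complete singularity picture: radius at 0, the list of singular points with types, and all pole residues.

Denominator factor (σ**2 + σ - 10/7)^2: discriminant 47/7, real irrational roots -1/2 + (1/14)*sqrt(329) and -1/2 - (1/14)*sqrt(329); poles of order 2, moduli -1/2 + (1/14)*sqrt(329) and 1/2 + (1/14)*sqrt(329).
Branch term (8/11)*sqrt(1 - σ/(8)): its argument vanishes at σ = 8, a square-root branch point, modulus 8.
The radius of convergence is the smallest modulus among the singular points: -1/2 + (1/14)*sqrt(329).
The branch term is analytic at -1/2 - (1/14)*sqrt(329) and contributes nothing to the residue; only the rational part matters.
The factor σ**2 + σ - 10/7 splits as (σ - a)(σ - a') with a = -1/2 - (1/14)*sqrt(329), a' = -1/2 + (1/14)*sqrt(329). At the order-2 pole a set g(σ) = (σ - a)^2*(rational part) = [-13*σ/11 - 13/10] / (σ - a')^2.
Order-2 pole: residue = g'(a); g'(-1/2 - (1/14)*sqrt(329)) = -(546/121495)*sqrt(329), so the residue is -(546/121495)*sqrt(329).
The branch term is analytic at -1/2 + (1/14)*sqrt(329) and contributes nothing to the residue; only the rational part matters.
The factor σ**2 + σ - 10/7 splits as (σ - a)(σ - a') with a = -1/2 + (1/14)*sqrt(329), a' = -1/2 - (1/14)*sqrt(329). At the order-2 pole a set g(σ) = (σ - a)^2*(rational part) = [-13*σ/11 - 13/10] / (σ - a')^2.
Order-2 pole: residue = g'(a); g'(-1/2 + (1/14)*sqrt(329)) = (546/121495)*sqrt(329), so the residue is (546/121495)*sqrt(329).
List the singular points by increasing real part (a conjugate pair: the negative imaginary part first).

Radius of convergence at 0: -1/2 + (1/14)*sqrt(329).
At -1/2 - (1/14)*sqrt(329): a pole of order 2; residue -(546/121495)*sqrt(329).
At -1/2 + (1/14)*sqrt(329): a pole of order 2; residue (546/121495)*sqrt(329).
At 8: an algebraic (square-root) branch point.


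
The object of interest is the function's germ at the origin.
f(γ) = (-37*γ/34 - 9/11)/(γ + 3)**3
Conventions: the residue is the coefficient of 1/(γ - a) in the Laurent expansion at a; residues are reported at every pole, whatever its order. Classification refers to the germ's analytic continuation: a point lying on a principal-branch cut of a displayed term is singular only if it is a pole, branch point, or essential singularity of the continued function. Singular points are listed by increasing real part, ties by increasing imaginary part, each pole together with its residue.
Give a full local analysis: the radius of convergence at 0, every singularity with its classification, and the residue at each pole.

Radius of convergence at 0: 3.
At -3: a pole of order 3; residue 0.

Denominator factor (γ + 3)^3: pole of order 3 at -3, modulus 3.
The radius of convergence is the smallest modulus among the singular points: 3.
At the order-3 pole -3 set g(γ) = (γ - (-3))^3*f(γ) = -37*γ/34 - 9/11.
Order-3 pole: residue = g''(a)/2; g''(-3) = 0, so the residue is 0.


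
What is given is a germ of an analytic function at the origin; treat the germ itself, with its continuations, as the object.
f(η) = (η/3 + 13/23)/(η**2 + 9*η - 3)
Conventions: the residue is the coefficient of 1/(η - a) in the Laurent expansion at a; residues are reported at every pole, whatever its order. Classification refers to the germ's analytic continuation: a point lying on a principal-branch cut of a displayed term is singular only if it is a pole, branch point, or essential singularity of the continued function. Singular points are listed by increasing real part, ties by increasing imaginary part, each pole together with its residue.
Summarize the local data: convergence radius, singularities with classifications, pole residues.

Denominator factor (η**2 + 9*η - 3): discriminant 93, real irrational roots -9/2 + (1/2)*sqrt(93) and -9/2 - (1/2)*sqrt(93); poles of order 1, moduli -9/2 + (1/2)*sqrt(93) and 9/2 + (1/2)*sqrt(93).
The radius of convergence is the smallest modulus among the singular points: -9/2 + (1/2)*sqrt(93).
The factor η**2 + 9*η - 3 splits as (η - a)(η - a') with a = -9/2 - (1/2)*sqrt(93), a' = -9/2 + (1/2)*sqrt(93). At the order-1 pole a set g(η) = (η - a)*f(η) = [η/3 + 13/23] / (η - a').
Simple pole: residue = g(a) at a = -9/2 - (1/2)*sqrt(93), which is 1/6 + (43/4278)*sqrt(93).
The factor η**2 + 9*η - 3 splits as (η - a)(η - a') with a = -9/2 + (1/2)*sqrt(93), a' = -9/2 - (1/2)*sqrt(93). At the order-1 pole a set g(η) = (η - a)*f(η) = [η/3 + 13/23] / (η - a').
Simple pole: residue = g(a) at a = -9/2 + (1/2)*sqrt(93), which is 1/6 - (43/4278)*sqrt(93).
List the singular points by increasing real part (a conjugate pair: the negative imaginary part first).

Radius of convergence at 0: -9/2 + (1/2)*sqrt(93).
At -9/2 - (1/2)*sqrt(93): a pole of order 1; residue 1/6 + (43/4278)*sqrt(93).
At -9/2 + (1/2)*sqrt(93): a pole of order 1; residue 1/6 - (43/4278)*sqrt(93).


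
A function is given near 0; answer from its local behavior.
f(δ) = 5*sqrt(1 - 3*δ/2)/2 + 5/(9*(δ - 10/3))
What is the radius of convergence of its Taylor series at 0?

The radius of convergence is 2/3.

Denominator factor (δ - 10/3): pole of order 1 at 10/3, modulus 10/3.
Branch term (5/2)*sqrt(1 - δ/(2/3)): its argument vanishes at δ = 2/3, a square-root branch point, modulus 2/3.
The radius of convergence is the smallest modulus among the singular points: 2/3.


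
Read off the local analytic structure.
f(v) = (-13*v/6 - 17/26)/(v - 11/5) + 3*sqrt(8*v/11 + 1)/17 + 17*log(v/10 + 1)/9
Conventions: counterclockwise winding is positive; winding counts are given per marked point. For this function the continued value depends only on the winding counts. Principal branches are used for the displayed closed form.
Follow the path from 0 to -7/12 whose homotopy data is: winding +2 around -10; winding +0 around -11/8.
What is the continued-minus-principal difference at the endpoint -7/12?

Continued minus principal equals (68/9)*pi*i.

The rational part is single-valued and drops out of the difference; each branch term changes only by its own monodromy.
(17/9)*log(1 - v/(-10)): each positive loop around -10 adds 2*pi*i to the log, so winding +2 contributes (17/9)*(2)*2*pi*i = (68/9)*pi*i.
(3/17)*sqrt(1 - v/(-11/8)): winding +0 is even, the square root returns to the same sheet, contribution 0.
Summing the contributions at v = -7/12 gives (68/9)*pi*i.


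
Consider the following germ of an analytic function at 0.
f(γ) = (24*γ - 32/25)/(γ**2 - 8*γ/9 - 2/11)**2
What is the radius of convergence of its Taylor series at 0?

The radius of convergence is -4/9 + (13/99)*sqrt(22).

Denominator factor (γ**2 - 8*γ/9 - 2/11)^2: discriminant 1352/891, real irrational roots 4/9 + (13/99)*sqrt(22) and 4/9 - (13/99)*sqrt(22); poles of order 2, moduli 4/9 + (13/99)*sqrt(22) and -4/9 + (13/99)*sqrt(22).
The radius of convergence is the smallest modulus among the singular points: -4/9 + (13/99)*sqrt(22).


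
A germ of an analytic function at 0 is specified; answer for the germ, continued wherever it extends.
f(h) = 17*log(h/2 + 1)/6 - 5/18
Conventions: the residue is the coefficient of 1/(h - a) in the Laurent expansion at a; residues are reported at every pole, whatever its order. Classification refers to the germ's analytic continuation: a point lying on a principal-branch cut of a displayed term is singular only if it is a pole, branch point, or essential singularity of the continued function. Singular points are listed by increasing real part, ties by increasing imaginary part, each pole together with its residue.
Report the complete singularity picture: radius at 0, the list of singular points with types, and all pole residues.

Branch term (17/6)*log(1 - h/(-2)): its argument vanishes at h = -2, a logarithmic branch point, modulus 2.
The radius of convergence is the smallest modulus among the singular points: 2.

Radius of convergence at 0: 2.
At -2: a logarithmic branch point.


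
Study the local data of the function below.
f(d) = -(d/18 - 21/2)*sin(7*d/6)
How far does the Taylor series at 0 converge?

The factor -sin(7*d/6) is entire and contributes no finite singular point.
The polynomial part has no poles.
No finite singular points: the Taylor series at 0 converges everywhere.

The radius of convergence is infinite.


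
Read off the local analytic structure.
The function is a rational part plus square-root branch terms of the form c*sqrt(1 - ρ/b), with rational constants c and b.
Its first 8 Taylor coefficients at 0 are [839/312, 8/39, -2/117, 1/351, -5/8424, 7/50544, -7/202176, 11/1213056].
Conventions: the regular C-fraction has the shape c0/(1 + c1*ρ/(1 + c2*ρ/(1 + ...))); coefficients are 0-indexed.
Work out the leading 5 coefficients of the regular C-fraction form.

The regular C-fraction coefficients are [839/312, -64/839, 1607/10068, 839/19284, 2375/19284].

Taylor coefficients (read off): a_0 = 839/312, a_1 = 8/39, a_2 = -2/117, a_3 = 1/351, a_4 = -5/8424.
c0 = a_0 = 839/312. Peel one level at a time: if S = 1 + c*ρ/S' with S'(0) = 1, then c is the ρ-coefficient of S and S' = c*ρ/(S - 1).
S_1 = c0/f = 1 + (-64/839)*ρ + (25712/2111763)*ρ^2 + ...; c1 = -64/839.
S_2 = c1*ρ/(S_1 - 1) = 1 + (1607/10068)*ρ + (-1/144)*ρ^2 + ...; c2 = 1607/10068.
S_3 = c2*ρ/(S_2 - 1) = 1 + (839/19284)*ρ + (-1992625/371872656)*ρ^2 + ...; c3 = 839/19284.
S_4 = c3*ρ/(S_3 - 1) = 1 + (2375/19284)*ρ + ...; c4 = 2375/19284.


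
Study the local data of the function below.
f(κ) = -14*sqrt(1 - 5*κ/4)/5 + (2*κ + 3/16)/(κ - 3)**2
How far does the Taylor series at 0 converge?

Denominator factor (κ - 3)^2: pole of order 2 at 3, modulus 3.
Branch term (-14/5)*sqrt(1 - κ/(4/5)): its argument vanishes at κ = 4/5, a square-root branch point, modulus 4/5.
The radius of convergence is the smallest modulus among the singular points: 4/5.

The radius of convergence is 4/5.


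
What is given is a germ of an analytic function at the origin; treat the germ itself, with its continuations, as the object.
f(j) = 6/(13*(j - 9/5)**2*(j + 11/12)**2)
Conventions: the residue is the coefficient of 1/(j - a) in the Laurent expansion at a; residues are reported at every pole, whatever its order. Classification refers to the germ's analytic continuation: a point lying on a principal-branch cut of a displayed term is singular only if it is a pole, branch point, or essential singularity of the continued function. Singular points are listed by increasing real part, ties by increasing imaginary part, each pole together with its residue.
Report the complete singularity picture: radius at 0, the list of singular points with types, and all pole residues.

Denominator factor (j + 11/12)^2: pole of order 2 at -11/12, modulus 11/12.
Denominator factor (j - 9/5)^2: pole of order 2 at 9/5, modulus 9/5.
The radius of convergence is the smallest modulus among the singular points: 11/12.
At the order-2 pole -11/12 set g(j) = (j - (-11/12))^2*f(j) = 6/(13*(j - 9/5)**2).
Order-2 pole: residue = g'(a); g'(-11/12) = 2592000/56299711, so the residue is 2592000/56299711.
At the order-2 pole 9/5 set g(j) = (j - (9/5))^2*f(j) = 6/(13*(j + 11/12)**2).
Order-2 pole: residue = g'(a); g'(9/5) = -2592000/56299711, so the residue is -2592000/56299711.
List the singular points by increasing real part (a conjugate pair: the negative imaginary part first).

Radius of convergence at 0: 11/12.
At -11/12: a pole of order 2; residue 2592000/56299711.
At 9/5: a pole of order 2; residue -2592000/56299711.


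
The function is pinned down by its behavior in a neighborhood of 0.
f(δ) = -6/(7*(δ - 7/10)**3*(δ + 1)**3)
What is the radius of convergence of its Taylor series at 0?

Denominator factor (δ + 1)^3: pole of order 3 at -1, modulus 1.
Denominator factor (δ - 7/10)^3: pole of order 3 at 7/10, modulus 7/10.
The radius of convergence is the smallest modulus among the singular points: 7/10.

The radius of convergence is 7/10.


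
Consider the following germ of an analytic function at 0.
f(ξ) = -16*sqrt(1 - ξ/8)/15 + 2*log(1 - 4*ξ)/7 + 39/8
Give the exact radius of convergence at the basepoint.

Branch term (-16/15)*sqrt(1 - ξ/(8)): its argument vanishes at ξ = 8, a square-root branch point, modulus 8.
Branch term (2/7)*log(1 - ξ/(1/4)): its argument vanishes at ξ = 1/4, a logarithmic branch point, modulus 1/4.
The radius of convergence is the smallest modulus among the singular points: 1/4.

The radius of convergence is 1/4.


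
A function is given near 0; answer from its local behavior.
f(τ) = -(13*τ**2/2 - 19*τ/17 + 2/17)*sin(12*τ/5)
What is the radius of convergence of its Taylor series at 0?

The radius of convergence is infinite.

The factor -sin(12*τ/5) is entire and contributes no finite singular point.
The polynomial part has no poles.
No finite singular points: the Taylor series at 0 converges everywhere.


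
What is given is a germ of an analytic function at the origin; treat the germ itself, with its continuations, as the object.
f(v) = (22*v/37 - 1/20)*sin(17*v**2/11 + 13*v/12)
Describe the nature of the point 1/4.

There is no denominator, hence no pole anywhere.
The factor sin(17*v**2/11 + 13*v/12) is entire.
So the germ continues analytically to 1/4.

The point is a regular point.


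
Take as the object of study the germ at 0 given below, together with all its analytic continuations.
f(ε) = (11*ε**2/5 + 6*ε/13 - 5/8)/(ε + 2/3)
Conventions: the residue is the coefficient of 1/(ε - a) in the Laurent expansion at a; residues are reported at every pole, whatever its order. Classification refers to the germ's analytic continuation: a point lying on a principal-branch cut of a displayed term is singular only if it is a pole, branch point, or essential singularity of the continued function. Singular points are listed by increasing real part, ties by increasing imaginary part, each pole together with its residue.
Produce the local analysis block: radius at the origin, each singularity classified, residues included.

Denominator factor (ε + 2/3): pole of order 1 at -2/3, modulus 2/3.
The radius of convergence is the smallest modulus among the singular points: 2/3.
At the order-1 pole -2/3 set g(ε) = (ε - (-2/3))*f(ε) = 11*ε**2/5 + 6*ε/13 - 5/8.
Simple pole: residue = g(a) at a = -2/3, which is 211/4680.

Radius of convergence at 0: 2/3.
At -2/3: a pole of order 1; residue 211/4680.


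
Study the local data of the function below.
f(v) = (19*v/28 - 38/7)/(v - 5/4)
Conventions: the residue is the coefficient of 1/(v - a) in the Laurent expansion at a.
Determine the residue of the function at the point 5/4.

The residue is -513/112.

At the order-1 pole 5/4 set g(v) = (v - (5/4))*f(v) = 19*v/28 - 38/7.
Simple pole: residue = g(a) at a = 5/4, which is -513/112.


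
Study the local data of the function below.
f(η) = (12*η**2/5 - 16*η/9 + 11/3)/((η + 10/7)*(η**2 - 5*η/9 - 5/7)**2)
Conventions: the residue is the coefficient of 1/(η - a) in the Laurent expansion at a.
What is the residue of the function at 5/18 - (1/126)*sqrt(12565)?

The factor η**2 - 5*η/9 - 5/7 splits as (η - a)(η - a') with a = 5/18 - (1/126)*sqrt(12565), a' = 5/18 + (1/126)*sqrt(12565). At the order-2 pole a set g(η) = (η - a)^2*f(η) = [(12*η**2/5 - 16*η/9 + 11/3)/(η + 10/7)] / (η - a')^2.
Order-2 pole: residue = g'(a); g'(5/18 - (1/126)*sqrt(12565)) = -2159577/1748450 - (1623813849/225341984450)*sqrt(12565), so the residue is -2159577/1748450 - (1623813849/225341984450)*sqrt(12565).

The residue is -2159577/1748450 - (1623813849/225341984450)*sqrt(12565).


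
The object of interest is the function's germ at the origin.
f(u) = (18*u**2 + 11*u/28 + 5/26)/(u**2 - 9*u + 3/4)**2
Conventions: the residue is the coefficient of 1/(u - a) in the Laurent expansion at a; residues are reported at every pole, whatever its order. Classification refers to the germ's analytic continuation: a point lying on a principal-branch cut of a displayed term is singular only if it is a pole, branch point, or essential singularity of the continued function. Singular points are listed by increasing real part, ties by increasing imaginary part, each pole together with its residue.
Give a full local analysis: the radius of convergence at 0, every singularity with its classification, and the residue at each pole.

Denominator factor (u**2 - 9*u + 3/4)^2: discriminant 78, real irrational roots 9/2 + (1/2)*sqrt(78) and 9/2 - (1/2)*sqrt(78); poles of order 2, moduli 9/2 + (1/2)*sqrt(78) and 9/2 - (1/2)*sqrt(78).
The radius of convergence is the smallest modulus among the singular points: 9/2 - (1/2)*sqrt(78).
The factor u**2 - 9*u + 3/4 splits as (u - a)(u - a') with a = 9/2 - (1/2)*sqrt(78), a' = 9/2 + (1/2)*sqrt(78). At the order-2 pole a set g(u) = (u - a)^2*f(u) = [18*u**2 + 11*u/28 + 5/26] / (u - a')^2.
Order-2 pole: residue = g'(a); g'(9/2 - (1/2)*sqrt(78)) = (11255/2214576)*sqrt(78), so the residue is (11255/2214576)*sqrt(78).
The factor u**2 - 9*u + 3/4 splits as (u - a)(u - a') with a = 9/2 + (1/2)*sqrt(78), a' = 9/2 - (1/2)*sqrt(78). At the order-2 pole a set g(u) = (u - a)^2*f(u) = [18*u**2 + 11*u/28 + 5/26] / (u - a')^2.
Order-2 pole: residue = g'(a); g'(9/2 + (1/2)*sqrt(78)) = -(11255/2214576)*sqrt(78), so the residue is -(11255/2214576)*sqrt(78).
List the singular points by increasing real part (a conjugate pair: the negative imaginary part first).

Radius of convergence at 0: 9/2 - (1/2)*sqrt(78).
At 9/2 - (1/2)*sqrt(78): a pole of order 2; residue (11255/2214576)*sqrt(78).
At 9/2 + (1/2)*sqrt(78): a pole of order 2; residue -(11255/2214576)*sqrt(78).


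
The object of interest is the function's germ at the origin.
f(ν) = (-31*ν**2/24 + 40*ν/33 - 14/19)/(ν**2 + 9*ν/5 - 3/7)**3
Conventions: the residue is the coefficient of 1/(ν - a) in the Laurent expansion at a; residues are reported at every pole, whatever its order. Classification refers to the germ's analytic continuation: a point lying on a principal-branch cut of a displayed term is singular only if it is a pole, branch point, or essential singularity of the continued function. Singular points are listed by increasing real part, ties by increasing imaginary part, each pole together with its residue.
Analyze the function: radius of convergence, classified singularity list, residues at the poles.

Radius of convergence at 0: -9/10 + (17/70)*sqrt(21).
At -9/10 - (17/70)*sqrt(21): a pole of order 3; residue (3595708375/64098024408)*sqrt(21).
At -9/10 + (17/70)*sqrt(21): a pole of order 3; residue -(3595708375/64098024408)*sqrt(21).

Denominator factor (ν**2 + 9*ν/5 - 3/7)^3: discriminant 867/175, real irrational roots -9/10 + (17/70)*sqrt(21) and -9/10 - (17/70)*sqrt(21); poles of order 3, moduli -9/10 + (17/70)*sqrt(21) and 9/10 + (17/70)*sqrt(21).
The radius of convergence is the smallest modulus among the singular points: -9/10 + (17/70)*sqrt(21).
The factor ν**2 + 9*ν/5 - 3/7 splits as (ν - a)(ν - a') with a = -9/10 - (17/70)*sqrt(21), a' = -9/10 + (17/70)*sqrt(21). At the order-3 pole a set g(ν) = (ν - a)^3*f(ν) = [-31*ν**2/24 + 40*ν/33 - 14/19] / (ν - a')^3.
Order-3 pole: residue = g''(a)/2; g''(-9/10 - (17/70)*sqrt(21)) = (3595708375/32049012204)*sqrt(21), so the residue is (3595708375/64098024408)*sqrt(21).
The factor ν**2 + 9*ν/5 - 3/7 splits as (ν - a)(ν - a') with a = -9/10 + (17/70)*sqrt(21), a' = -9/10 - (17/70)*sqrt(21). At the order-3 pole a set g(ν) = (ν - a)^3*f(ν) = [-31*ν**2/24 + 40*ν/33 - 14/19] / (ν - a')^3.
Order-3 pole: residue = g''(a)/2; g''(-9/10 + (17/70)*sqrt(21)) = -(3595708375/32049012204)*sqrt(21), so the residue is -(3595708375/64098024408)*sqrt(21).
List the singular points by increasing real part (a conjugate pair: the negative imaginary part first).


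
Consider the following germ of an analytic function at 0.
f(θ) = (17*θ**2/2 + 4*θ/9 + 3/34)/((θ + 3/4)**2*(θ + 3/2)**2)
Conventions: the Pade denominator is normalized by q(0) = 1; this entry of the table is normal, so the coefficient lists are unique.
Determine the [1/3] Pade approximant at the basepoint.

Taylor coefficients needed (expand at 0): a_0 = 32/459, a_1 = 896/12393, a_2 = 74656/12393, a_3 = -2761856/111537, a_4 = 2376832/37179.
Write the denominator as Q(θ) = 1 + q1*θ + q2*θ^2 + q3*θ^3. Requiring Q*f - P = O(θ^5) with deg P <= 1 kills the coefficients of θ^2..θ^4 in Q*f:
  θ^2: a_2 + q1*a_1 + q2*a_0 = 0, i.e. 74656/12393 + (896/12393)*q1 + (32/459)*q2 = 0.
  θ^3: a_3 + q1*a_2 + q2*a_1 + q3*a_0 = 0, i.e. -2761856/111537 + (74656/12393)*q1 + (896/12393)*q2 + (32/459)*q3 = 0.
  θ^4: a_4 + q1*a_3 + q2*a_2 + q3*a_1 = 0, i.e. 2376832/37179 + (-2761856/111537)*q1 + (74656/12393)*q2 + (896/12393)*q3 = 0.
Solving this linear system: q1 = -119829991/10496492, q2 = -1761089674/23617107, q3 = 134046059113/94468428.
The numerator is Q*f truncated at degree 1: P0 = a_0 = 32/459; P1 = a_1 + q1*a_0 = -23532063848/32520756339.

The Pade approximant has numerator coefficients [32/459, -23532063848/32520756339]; denominator coefficients [1, -119829991/10496492, -1761089674/23617107, 134046059113/94468428].


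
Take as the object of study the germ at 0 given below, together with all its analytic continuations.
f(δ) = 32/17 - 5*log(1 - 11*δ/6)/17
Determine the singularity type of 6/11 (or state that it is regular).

The point is a logarithmic branch point.

The term (-5/17)*log(1 - δ/(6/11)) has argument 1 - 6/11/(6/11) = 0 at 6/11: a logarithmic (infinitely-sheeted) branch point; the remaining terms are analytic or single-valued there.


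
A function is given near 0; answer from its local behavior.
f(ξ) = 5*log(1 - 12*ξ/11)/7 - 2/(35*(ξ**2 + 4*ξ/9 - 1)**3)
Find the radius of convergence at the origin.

Denominator factor (ξ**2 + 4*ξ/9 - 1)^3: discriminant 340/81, real irrational roots -2/9 + (1/9)*sqrt(85) and -2/9 - (1/9)*sqrt(85); poles of order 3, moduli -2/9 + (1/9)*sqrt(85) and 2/9 + (1/9)*sqrt(85).
Branch term (5/7)*log(1 - ξ/(11/12)): its argument vanishes at ξ = 11/12, a logarithmic branch point, modulus 11/12.
The radius of convergence is the smallest modulus among the singular points: -2/9 + (1/9)*sqrt(85).

The radius of convergence is -2/9 + (1/9)*sqrt(85).


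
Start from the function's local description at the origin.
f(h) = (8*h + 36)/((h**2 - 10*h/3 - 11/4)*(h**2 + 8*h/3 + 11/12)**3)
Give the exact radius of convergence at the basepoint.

The radius of convergence is 4/3 - (1/6)*sqrt(31).

Denominator factor (h**2 + 8*h/3 + 11/12)^3: discriminant 31/9, real irrational roots -4/3 + (1/6)*sqrt(31) and -4/3 - (1/6)*sqrt(31); poles of order 3, moduli 4/3 - (1/6)*sqrt(31) and 4/3 + (1/6)*sqrt(31).
Denominator factor (h**2 - 10*h/3 - 11/4): discriminant 199/9, real irrational roots 5/3 + (1/6)*sqrt(199) and 5/3 - (1/6)*sqrt(199); poles of order 1, moduli 5/3 + (1/6)*sqrt(199) and -5/3 + (1/6)*sqrt(199).
The radius of convergence is the smallest modulus among the singular points: 4/3 - (1/6)*sqrt(31).


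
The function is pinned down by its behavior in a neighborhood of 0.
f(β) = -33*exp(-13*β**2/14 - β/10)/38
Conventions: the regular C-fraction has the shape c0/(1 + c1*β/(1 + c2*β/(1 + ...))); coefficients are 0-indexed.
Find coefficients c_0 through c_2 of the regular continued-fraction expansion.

The regular C-fraction coefficients are [-33/38, 1/10, -1307/140].

Taylor coefficients (expand at 0): a_0 = -33/38, a_1 = 33/380, a_2 = 42669/53200.
c0 = a_0 = -33/38. Peel one level at a time: if S = 1 + c*β/S' with S'(0) = 1, then c is the β-coefficient of S and S' = c*β/(S - 1).
S_1 = c0/f = 1 + (1/10)*β + (1307/1400)*β^2 + ...; c1 = 1/10.
S_2 = c1*β/(S_1 - 1) = 1 + (-1307/140)*β + ...; c2 = -1307/140.


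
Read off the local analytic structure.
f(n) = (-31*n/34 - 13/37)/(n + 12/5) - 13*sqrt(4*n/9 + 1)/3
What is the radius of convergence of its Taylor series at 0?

Denominator factor (n + 12/5): pole of order 1 at -12/5, modulus 12/5.
Branch term (-13/3)*sqrt(1 - n/(-9/4)): its argument vanishes at n = -9/4, a square-root branch point, modulus 9/4.
The radius of convergence is the smallest modulus among the singular points: 9/4.

The radius of convergence is 9/4.


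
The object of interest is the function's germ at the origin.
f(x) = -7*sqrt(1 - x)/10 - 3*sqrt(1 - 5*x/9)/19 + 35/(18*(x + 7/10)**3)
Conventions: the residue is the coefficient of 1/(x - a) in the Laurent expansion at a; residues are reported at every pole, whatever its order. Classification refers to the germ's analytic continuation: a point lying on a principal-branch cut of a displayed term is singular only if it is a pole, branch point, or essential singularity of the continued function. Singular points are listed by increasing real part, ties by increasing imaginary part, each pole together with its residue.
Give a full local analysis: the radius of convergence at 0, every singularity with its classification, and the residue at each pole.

Radius of convergence at 0: 7/10.
At -7/10: a pole of order 3; residue 0.
At 1: an algebraic (square-root) branch point.
At 9/5: an algebraic (square-root) branch point.

Denominator factor (x + 7/10)^3: pole of order 3 at -7/10, modulus 7/10.
Branch term (-7/10)*sqrt(1 - x/(1)): its argument vanishes at x = 1, a square-root branch point, modulus 1.
Branch term (-3/19)*sqrt(1 - x/(9/5)): its argument vanishes at x = 9/5, a square-root branch point, modulus 9/5.
The radius of convergence is the smallest modulus among the singular points: 7/10.
The branch terms are analytic at -7/10 and contribute nothing to the residue; only the rational part matters.
At the order-3 pole -7/10 set g(x) = (x - (-7/10))^3*(rational part) = 35/18.
Order-3 pole: residue = g''(a)/2; g''(-7/10) = 0, so the residue is 0.
List the singular points by increasing real part (a conjugate pair: the negative imaginary part first).


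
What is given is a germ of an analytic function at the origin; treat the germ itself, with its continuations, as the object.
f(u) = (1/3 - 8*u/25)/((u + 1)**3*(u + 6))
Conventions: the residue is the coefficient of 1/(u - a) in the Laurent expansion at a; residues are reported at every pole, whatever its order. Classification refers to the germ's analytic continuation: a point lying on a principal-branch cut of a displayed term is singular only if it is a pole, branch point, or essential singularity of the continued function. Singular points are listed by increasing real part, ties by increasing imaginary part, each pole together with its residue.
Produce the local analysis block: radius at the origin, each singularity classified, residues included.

Radius of convergence at 0: 1.
At -6: a pole of order 1; residue -169/9375.
At -1: a pole of order 3; residue 169/9375.

Denominator factor (u + 6): pole of order 1 at -6, modulus 6.
Denominator factor (u + 1)^3: pole of order 3 at -1, modulus 1.
The radius of convergence is the smallest modulus among the singular points: 1.
At the order-1 pole -6 set g(u) = (u - (-6))*f(u) = (1/3 - 8*u/25)/(u + 1)**3.
Simple pole: residue = g(a) at a = -6, which is -169/9375.
At the order-3 pole -1 set g(u) = (u - (-1))^3*f(u) = (1/3 - 8*u/25)/(u + 6).
Order-3 pole: residue = g''(a)/2; g''(-1) = 338/9375, so the residue is 169/9375.
List the singular points by increasing real part (a conjugate pair: the negative imaginary part first).


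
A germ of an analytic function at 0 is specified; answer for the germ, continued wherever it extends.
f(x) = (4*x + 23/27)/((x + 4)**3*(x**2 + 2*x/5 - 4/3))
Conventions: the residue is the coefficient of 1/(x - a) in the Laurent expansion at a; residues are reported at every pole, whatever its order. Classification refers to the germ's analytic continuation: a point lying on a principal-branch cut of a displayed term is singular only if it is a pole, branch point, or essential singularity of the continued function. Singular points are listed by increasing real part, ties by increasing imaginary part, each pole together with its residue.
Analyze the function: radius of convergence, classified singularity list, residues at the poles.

Radius of convergence at 0: -1/5 + (1/15)*sqrt(309).
At -4: a pole of order 3; residue -354115/2823576.
At -1/5 - (1/15)*sqrt(309): a pole of order 1; residue 354115/5647152 + (255085/96942776)*sqrt(309).
At -1/5 + (1/15)*sqrt(309): a pole of order 1; residue 354115/5647152 - (255085/96942776)*sqrt(309).

Denominator factor (x + 4)^3: pole of order 3 at -4, modulus 4.
Denominator factor (x**2 + 2*x/5 - 4/3): discriminant 412/75, real irrational roots -1/5 + (1/15)*sqrt(309) and -1/5 - (1/15)*sqrt(309); poles of order 1, moduli -1/5 + (1/15)*sqrt(309) and 1/5 + (1/15)*sqrt(309).
The radius of convergence is the smallest modulus among the singular points: -1/5 + (1/15)*sqrt(309).
At the order-3 pole -4 set g(x) = (x - (-4))^3*f(x) = (4*x + 23/27)/(x**2 + 2*x/5 - 4/3).
Order-3 pole: residue = g''(a)/2; g''(-4) = -354115/1411788, so the residue is -354115/2823576.
The factor x**2 + 2*x/5 - 4/3 splits as (x - a)(x - a') with a = -1/5 - (1/15)*sqrt(309), a' = -1/5 + (1/15)*sqrt(309). At the order-1 pole a set g(x) = (x - a)*f(x) = [(4*x + 23/27)/(x + 4)**3] / (x - a').
Simple pole: residue = g(a) at a = -1/5 - (1/15)*sqrt(309), which is 354115/5647152 + (255085/96942776)*sqrt(309).
The factor x**2 + 2*x/5 - 4/3 splits as (x - a)(x - a') with a = -1/5 + (1/15)*sqrt(309), a' = -1/5 - (1/15)*sqrt(309). At the order-1 pole a set g(x) = (x - a)*f(x) = [(4*x + 23/27)/(x + 4)**3] / (x - a').
Simple pole: residue = g(a) at a = -1/5 + (1/15)*sqrt(309), which is 354115/5647152 - (255085/96942776)*sqrt(309).
List the singular points by increasing real part (a conjugate pair: the negative imaginary part first).


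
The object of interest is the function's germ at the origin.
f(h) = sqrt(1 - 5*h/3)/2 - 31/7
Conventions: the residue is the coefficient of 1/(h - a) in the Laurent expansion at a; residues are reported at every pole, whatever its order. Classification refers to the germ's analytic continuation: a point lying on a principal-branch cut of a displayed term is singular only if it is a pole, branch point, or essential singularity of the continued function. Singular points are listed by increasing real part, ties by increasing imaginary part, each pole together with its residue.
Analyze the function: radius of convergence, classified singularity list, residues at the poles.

Radius of convergence at 0: 3/5.
At 3/5: an algebraic (square-root) branch point.

Branch term (1/2)*sqrt(1 - h/(3/5)): its argument vanishes at h = 3/5, a square-root branch point, modulus 3/5.
The radius of convergence is the smallest modulus among the singular points: 3/5.


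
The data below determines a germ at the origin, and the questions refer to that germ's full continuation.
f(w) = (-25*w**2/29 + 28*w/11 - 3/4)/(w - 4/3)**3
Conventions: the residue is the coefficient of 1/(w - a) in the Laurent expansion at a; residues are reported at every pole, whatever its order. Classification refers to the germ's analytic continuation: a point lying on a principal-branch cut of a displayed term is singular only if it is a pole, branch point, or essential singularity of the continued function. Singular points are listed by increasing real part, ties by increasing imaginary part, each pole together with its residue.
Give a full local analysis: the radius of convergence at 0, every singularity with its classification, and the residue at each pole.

Denominator factor (w - 4/3)^3: pole of order 3 at 4/3, modulus 4/3.
The radius of convergence is the smallest modulus among the singular points: 4/3.
At the order-3 pole 4/3 set g(w) = (w - (4/3))^3*f(w) = -25*w**2/29 + 28*w/11 - 3/4.
Order-3 pole: residue = g''(a)/2; g''(4/3) = -50/29, so the residue is -25/29.

Radius of convergence at 0: 4/3.
At 4/3: a pole of order 3; residue -25/29.


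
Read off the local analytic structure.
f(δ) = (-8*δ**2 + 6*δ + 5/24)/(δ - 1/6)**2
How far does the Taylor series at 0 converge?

Denominator factor (δ - 1/6)^2: pole of order 2 at 1/6, modulus 1/6.
The radius of convergence is the smallest modulus among the singular points: 1/6.

The radius of convergence is 1/6.


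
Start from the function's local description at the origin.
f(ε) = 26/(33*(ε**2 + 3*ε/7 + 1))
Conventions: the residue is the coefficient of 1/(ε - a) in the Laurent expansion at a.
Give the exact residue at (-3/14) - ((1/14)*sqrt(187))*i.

The residue is ((182/6171)*sqrt(187))*i.

The factor ε**2 + 3*ε/7 + 1 splits as (ε - a)(ε - a') with a = (-3/14) - ((1/14)*sqrt(187))*i, a' = (-3/14) + ((1/14)*sqrt(187))*i. At the order-1 pole a set g(ε) = (ε - a)*f(ε) = [26/33] / (ε - a').
Simple pole: residue = g(a) at a = (-3/14) - ((1/14)*sqrt(187))*i, which is ((182/6171)*sqrt(187))*i.


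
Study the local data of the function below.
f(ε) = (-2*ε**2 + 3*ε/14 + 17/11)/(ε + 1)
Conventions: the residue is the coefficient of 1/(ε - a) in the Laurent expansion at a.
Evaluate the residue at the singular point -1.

The residue is -103/154.

At the order-1 pole -1 set g(ε) = (ε - (-1))*f(ε) = -2*ε**2 + 3*ε/14 + 17/11.
Simple pole: residue = g(a) at a = -1, which is -103/154.


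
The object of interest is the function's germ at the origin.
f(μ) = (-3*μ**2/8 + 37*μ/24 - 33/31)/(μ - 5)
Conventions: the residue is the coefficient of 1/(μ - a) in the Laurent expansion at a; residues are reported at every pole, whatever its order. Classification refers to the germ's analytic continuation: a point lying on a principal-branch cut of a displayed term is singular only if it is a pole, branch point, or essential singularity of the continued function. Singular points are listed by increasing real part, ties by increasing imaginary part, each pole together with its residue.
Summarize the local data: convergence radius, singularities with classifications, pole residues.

Denominator factor (μ - 5): pole of order 1 at 5, modulus 5.
The radius of convergence is the smallest modulus among the singular points: 5.
At the order-1 pole 5 set g(μ) = (μ - (5))*f(μ) = -3*μ**2/8 + 37*μ/24 - 33/31.
Simple pole: residue = g(a) at a = 5, which is -254/93.

Radius of convergence at 0: 5.
At 5: a pole of order 1; residue -254/93.


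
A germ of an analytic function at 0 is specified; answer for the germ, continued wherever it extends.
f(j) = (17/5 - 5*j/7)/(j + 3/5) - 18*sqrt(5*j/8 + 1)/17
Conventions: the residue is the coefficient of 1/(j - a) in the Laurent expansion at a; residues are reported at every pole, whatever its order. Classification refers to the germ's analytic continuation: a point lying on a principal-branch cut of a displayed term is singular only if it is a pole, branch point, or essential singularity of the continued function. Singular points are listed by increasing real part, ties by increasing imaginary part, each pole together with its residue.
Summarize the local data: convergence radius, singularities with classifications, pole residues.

Radius of convergence at 0: 3/5.
At -8/5: an algebraic (square-root) branch point.
At -3/5: a pole of order 1; residue 134/35.

Denominator factor (j + 3/5): pole of order 1 at -3/5, modulus 3/5.
Branch term (-18/17)*sqrt(1 - j/(-8/5)): its argument vanishes at j = -8/5, a square-root branch point, modulus 8/5.
The radius of convergence is the smallest modulus among the singular points: 3/5.
The branch term is analytic at -3/5 and contributes nothing to the residue; only the rational part matters.
At the order-1 pole -3/5 set g(j) = (j - (-3/5))*(rational part) = 17/5 - 5*j/7.
Simple pole: residue = g(a) at a = -3/5, which is 134/35.
List the singular points by increasing real part (a conjugate pair: the negative imaginary part first).
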